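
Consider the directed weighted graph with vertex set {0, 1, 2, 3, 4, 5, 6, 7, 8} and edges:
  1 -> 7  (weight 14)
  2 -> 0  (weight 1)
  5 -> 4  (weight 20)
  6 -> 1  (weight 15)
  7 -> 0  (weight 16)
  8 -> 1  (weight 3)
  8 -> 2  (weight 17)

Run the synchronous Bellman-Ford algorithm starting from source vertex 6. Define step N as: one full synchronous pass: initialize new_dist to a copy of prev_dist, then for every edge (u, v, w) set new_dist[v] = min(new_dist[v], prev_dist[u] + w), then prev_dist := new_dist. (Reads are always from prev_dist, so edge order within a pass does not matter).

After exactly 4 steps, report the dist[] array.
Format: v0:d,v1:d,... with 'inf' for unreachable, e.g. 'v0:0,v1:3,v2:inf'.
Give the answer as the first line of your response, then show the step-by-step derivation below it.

v0:45,v1:15,v2:inf,v3:inf,v4:inf,v5:inf,v6:0,v7:29,v8:inf

step 1: dist = v0:inf,v1:15,v2:inf,v3:inf,v4:inf,v5:inf,v6:0,v7:inf,v8:inf
step 2: dist = v0:inf,v1:15,v2:inf,v3:inf,v4:inf,v5:inf,v6:0,v7:29,v8:inf
step 3: dist = v0:45,v1:15,v2:inf,v3:inf,v4:inf,v5:inf,v6:0,v7:29,v8:inf
step 4: dist = v0:45,v1:15,v2:inf,v3:inf,v4:inf,v5:inf,v6:0,v7:29,v8:inf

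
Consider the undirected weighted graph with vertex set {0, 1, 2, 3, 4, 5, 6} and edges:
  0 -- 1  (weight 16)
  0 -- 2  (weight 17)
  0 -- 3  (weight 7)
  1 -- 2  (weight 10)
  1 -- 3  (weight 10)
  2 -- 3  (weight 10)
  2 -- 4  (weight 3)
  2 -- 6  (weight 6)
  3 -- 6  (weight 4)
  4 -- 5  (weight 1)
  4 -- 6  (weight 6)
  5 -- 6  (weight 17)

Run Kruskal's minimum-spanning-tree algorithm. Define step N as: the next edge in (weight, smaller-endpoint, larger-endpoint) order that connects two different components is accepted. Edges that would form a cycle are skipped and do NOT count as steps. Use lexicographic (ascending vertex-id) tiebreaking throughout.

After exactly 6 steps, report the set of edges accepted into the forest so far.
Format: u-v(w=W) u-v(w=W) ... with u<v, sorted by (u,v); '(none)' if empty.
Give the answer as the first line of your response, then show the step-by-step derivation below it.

0-3(w=7) 1-2(w=10) 2-4(w=3) 2-6(w=6) 3-6(w=4) 4-5(w=1)

step 1: add edge 4-5 (w=1); MST = {4-5(w=1)}
step 2: add edge 2-4 (w=3); MST = {2-4(w=3) 4-5(w=1)}
step 3: add edge 3-6 (w=4); MST = {2-4(w=3) 3-6(w=4) 4-5(w=1)}
step 4: add edge 2-6 (w=6); MST = {2-4(w=3) 2-6(w=6) 3-6(w=4) 4-5(w=1)}
step 5: add edge 0-3 (w=7); MST = {0-3(w=7) 2-4(w=3) 2-6(w=6) 3-6(w=4) 4-5(w=1)}
step 6: add edge 1-2 (w=10); MST = {0-3(w=7) 1-2(w=10) 2-4(w=3) 2-6(w=6) 3-6(w=4) 4-5(w=1)}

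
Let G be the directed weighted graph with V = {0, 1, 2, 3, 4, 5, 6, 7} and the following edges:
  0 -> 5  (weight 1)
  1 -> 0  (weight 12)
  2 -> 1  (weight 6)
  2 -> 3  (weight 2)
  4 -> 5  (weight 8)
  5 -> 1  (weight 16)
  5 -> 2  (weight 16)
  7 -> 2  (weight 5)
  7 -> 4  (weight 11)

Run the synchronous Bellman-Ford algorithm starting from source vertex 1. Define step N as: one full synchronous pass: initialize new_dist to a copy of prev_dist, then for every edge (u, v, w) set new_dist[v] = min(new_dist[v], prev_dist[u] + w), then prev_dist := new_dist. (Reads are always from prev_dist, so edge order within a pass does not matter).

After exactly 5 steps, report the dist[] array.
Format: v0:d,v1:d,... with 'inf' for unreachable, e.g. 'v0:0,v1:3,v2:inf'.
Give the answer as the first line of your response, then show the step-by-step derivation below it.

v0:12,v1:0,v2:29,v3:31,v4:inf,v5:13,v6:inf,v7:inf

step 1: dist = v0:12,v1:0,v2:inf,v3:inf,v4:inf,v5:inf,v6:inf,v7:inf
step 2: dist = v0:12,v1:0,v2:inf,v3:inf,v4:inf,v5:13,v6:inf,v7:inf
step 3: dist = v0:12,v1:0,v2:29,v3:inf,v4:inf,v5:13,v6:inf,v7:inf
step 4: dist = v0:12,v1:0,v2:29,v3:31,v4:inf,v5:13,v6:inf,v7:inf
step 5: dist = v0:12,v1:0,v2:29,v3:31,v4:inf,v5:13,v6:inf,v7:inf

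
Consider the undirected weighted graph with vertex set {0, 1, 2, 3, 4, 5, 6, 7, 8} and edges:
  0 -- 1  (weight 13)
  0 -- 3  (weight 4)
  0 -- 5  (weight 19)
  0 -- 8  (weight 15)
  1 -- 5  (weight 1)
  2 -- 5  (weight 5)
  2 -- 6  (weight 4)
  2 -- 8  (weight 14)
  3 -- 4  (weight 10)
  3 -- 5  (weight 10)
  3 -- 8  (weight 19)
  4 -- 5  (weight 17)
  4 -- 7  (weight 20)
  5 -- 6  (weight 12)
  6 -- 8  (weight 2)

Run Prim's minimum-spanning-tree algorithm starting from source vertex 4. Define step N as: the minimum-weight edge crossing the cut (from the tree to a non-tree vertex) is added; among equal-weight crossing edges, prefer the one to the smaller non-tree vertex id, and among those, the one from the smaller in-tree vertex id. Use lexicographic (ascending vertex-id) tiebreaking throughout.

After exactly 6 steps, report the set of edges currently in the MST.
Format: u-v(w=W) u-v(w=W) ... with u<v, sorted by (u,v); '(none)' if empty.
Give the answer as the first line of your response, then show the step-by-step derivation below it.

0-3(w=4) 1-5(w=1) 2-5(w=5) 2-6(w=4) 3-4(w=10) 3-5(w=10)

step 1: add edge 3-4 (w=10); MST = {3-4(w=10)}
step 2: add edge 0-3 (w=4); MST = {0-3(w=4) 3-4(w=10)}
step 3: add edge 3-5 (w=10); MST = {0-3(w=4) 3-4(w=10) 3-5(w=10)}
step 4: add edge 1-5 (w=1); MST = {0-3(w=4) 1-5(w=1) 3-4(w=10) 3-5(w=10)}
step 5: add edge 2-5 (w=5); MST = {0-3(w=4) 1-5(w=1) 2-5(w=5) 3-4(w=10) 3-5(w=10)}
step 6: add edge 2-6 (w=4); MST = {0-3(w=4) 1-5(w=1) 2-5(w=5) 2-6(w=4) 3-4(w=10) 3-5(w=10)}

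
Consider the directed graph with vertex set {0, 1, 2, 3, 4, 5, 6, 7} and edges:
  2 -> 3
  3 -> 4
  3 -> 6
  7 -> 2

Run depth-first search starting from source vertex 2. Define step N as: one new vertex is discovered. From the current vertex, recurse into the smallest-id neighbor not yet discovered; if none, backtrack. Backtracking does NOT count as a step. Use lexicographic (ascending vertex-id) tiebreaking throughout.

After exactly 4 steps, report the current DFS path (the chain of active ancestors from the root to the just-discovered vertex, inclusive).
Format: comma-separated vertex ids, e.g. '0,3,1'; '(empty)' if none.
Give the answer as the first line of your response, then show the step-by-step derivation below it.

2,3,6

step 1: discover 2; path=2; order=2
step 2: discover 3; path=2>3; order=2,3
step 3: discover 4; path=2>3>4; order=2,3,4
step 4: discover 6; path=2>3>6; order=2,3,4,6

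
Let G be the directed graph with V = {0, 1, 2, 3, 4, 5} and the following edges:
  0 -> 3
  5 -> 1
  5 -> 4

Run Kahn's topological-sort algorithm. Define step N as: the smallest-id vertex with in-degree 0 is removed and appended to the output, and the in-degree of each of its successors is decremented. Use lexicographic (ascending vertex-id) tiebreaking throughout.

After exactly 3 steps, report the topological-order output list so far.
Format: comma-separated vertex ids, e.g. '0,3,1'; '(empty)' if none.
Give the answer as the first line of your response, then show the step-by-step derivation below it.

0,2,3

step 1: output 0; order=[0]; indeg=(0,1,0,0,1,0)
step 2: output 2; order=[0,2]; indeg=(0,1,0,0,1,0)
step 3: output 3; order=[0,2,3]; indeg=(0,1,0,0,1,0)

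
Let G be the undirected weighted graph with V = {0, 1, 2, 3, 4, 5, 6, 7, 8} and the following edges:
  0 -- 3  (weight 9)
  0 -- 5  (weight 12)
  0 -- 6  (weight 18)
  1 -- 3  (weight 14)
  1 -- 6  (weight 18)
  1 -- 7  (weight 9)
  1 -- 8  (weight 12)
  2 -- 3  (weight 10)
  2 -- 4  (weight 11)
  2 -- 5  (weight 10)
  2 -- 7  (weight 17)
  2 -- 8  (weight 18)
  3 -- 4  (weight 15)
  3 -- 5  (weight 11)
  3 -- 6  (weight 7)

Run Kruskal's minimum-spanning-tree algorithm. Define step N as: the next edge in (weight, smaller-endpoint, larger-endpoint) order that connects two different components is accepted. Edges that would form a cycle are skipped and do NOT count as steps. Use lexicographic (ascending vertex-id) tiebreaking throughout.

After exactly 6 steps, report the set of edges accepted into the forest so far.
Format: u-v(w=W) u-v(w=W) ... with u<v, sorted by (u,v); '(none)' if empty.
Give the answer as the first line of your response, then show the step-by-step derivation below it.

0-3(w=9) 1-7(w=9) 2-3(w=10) 2-4(w=11) 2-5(w=10) 3-6(w=7)

step 1: add edge 3-6 (w=7); MST = {3-6(w=7)}
step 2: add edge 0-3 (w=9); MST = {0-3(w=9) 3-6(w=7)}
step 3: add edge 1-7 (w=9); MST = {0-3(w=9) 1-7(w=9) 3-6(w=7)}
step 4: add edge 2-3 (w=10); MST = {0-3(w=9) 1-7(w=9) 2-3(w=10) 3-6(w=7)}
step 5: add edge 2-5 (w=10); MST = {0-3(w=9) 1-7(w=9) 2-3(w=10) 2-5(w=10) 3-6(w=7)}
step 6: add edge 2-4 (w=11); MST = {0-3(w=9) 1-7(w=9) 2-3(w=10) 2-4(w=11) 2-5(w=10) 3-6(w=7)}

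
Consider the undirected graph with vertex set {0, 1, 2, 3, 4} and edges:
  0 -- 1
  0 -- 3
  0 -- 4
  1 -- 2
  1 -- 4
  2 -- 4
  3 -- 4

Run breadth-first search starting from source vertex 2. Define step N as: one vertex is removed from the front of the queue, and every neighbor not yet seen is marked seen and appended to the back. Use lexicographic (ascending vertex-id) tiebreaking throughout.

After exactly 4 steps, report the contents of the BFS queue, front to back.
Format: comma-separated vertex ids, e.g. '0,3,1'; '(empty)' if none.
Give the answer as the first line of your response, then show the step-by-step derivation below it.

3

step 1: dequeue 2; queue=[1,4]; order=2
step 2: dequeue 1; queue=[4,0]; order=2,1
step 3: dequeue 4; queue=[0,3]; order=2,1,4
step 4: dequeue 0; queue=[3]; order=2,1,4,0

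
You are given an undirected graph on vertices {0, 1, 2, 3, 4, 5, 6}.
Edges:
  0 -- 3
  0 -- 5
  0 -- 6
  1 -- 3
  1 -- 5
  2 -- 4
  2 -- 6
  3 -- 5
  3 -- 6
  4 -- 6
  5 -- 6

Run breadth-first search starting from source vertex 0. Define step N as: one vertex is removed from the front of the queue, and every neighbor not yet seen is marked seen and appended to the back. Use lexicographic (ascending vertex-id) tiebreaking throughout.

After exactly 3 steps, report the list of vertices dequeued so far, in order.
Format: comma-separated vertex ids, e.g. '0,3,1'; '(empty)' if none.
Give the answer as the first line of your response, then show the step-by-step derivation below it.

0,3,5

step 1: dequeue 0; queue=[3,5,6]; order=0
step 2: dequeue 3; queue=[5,6,1]; order=0,3
step 3: dequeue 5; queue=[6,1]; order=0,3,5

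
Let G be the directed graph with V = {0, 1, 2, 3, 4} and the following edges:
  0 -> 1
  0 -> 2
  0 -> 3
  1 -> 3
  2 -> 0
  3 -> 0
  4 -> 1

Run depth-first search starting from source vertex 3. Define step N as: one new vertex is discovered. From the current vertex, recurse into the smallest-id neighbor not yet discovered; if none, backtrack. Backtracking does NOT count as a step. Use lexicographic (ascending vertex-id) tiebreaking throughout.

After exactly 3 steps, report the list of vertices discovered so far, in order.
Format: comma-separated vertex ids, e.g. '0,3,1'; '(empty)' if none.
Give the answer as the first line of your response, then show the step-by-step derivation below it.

3,0,1

step 1: discover 3; path=3; order=3
step 2: discover 0; path=3>0; order=3,0
step 3: discover 1; path=3>0>1; order=3,0,1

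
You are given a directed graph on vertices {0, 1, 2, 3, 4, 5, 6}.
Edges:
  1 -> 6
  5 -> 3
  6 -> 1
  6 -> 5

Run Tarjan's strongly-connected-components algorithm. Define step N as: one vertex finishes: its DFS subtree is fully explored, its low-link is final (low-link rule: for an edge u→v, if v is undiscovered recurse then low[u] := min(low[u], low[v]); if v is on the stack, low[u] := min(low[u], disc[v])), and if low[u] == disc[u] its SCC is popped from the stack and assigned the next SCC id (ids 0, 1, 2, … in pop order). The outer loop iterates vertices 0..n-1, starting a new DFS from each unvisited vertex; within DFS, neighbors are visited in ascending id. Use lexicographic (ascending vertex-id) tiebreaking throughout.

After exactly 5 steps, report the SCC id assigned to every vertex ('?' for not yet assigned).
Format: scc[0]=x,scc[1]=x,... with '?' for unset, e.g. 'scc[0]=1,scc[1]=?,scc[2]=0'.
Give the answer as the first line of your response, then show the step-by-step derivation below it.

scc[0]=0,scc[1]=3,scc[2]=?,scc[3]=1,scc[4]=?,scc[5]=2,scc[6]=3

step 1: low=(low[0]=0,low[1]=?,low[2]=?,low[3]=?,low[4]=?,low[5]=?,low[6]=?); scc=(scc[0]=0,scc[1]=?,scc[2]=?,scc[3]=?,scc[4]=?,scc[5]=?,scc[6]=?)
step 2: low=(low[0]=0,low[1]=1,low[2]=?,low[3]=4,low[4]=?,low[5]=3,low[6]=1); scc=(scc[0]=0,scc[1]=?,scc[2]=?,scc[3]=1,scc[4]=?,scc[5]=?,scc[6]=?)
step 3: low=(low[0]=0,low[1]=1,low[2]=?,low[3]=4,low[4]=?,low[5]=3,low[6]=1); scc=(scc[0]=0,scc[1]=?,scc[2]=?,scc[3]=1,scc[4]=?,scc[5]=2,scc[6]=?)
step 4: low=(low[0]=0,low[1]=1,low[2]=?,low[3]=4,low[4]=?,low[5]=3,low[6]=1); scc=(scc[0]=0,scc[1]=?,scc[2]=?,scc[3]=1,scc[4]=?,scc[5]=2,scc[6]=?)
step 5: low=(low[0]=0,low[1]=1,low[2]=?,low[3]=4,low[4]=?,low[5]=3,low[6]=1); scc=(scc[0]=0,scc[1]=3,scc[2]=?,scc[3]=1,scc[4]=?,scc[5]=2,scc[6]=3)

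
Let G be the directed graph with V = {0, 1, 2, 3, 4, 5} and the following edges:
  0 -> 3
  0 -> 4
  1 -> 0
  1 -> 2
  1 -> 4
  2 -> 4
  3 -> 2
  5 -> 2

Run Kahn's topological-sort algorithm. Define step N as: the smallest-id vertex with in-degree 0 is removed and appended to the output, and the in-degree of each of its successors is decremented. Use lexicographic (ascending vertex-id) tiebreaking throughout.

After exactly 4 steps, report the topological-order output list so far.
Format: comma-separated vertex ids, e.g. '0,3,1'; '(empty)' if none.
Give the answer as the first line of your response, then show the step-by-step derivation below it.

1,0,3,5

step 1: output 1; order=[1]; indeg=(0,0,2,1,2,0)
step 2: output 0; order=[1,0]; indeg=(0,0,2,0,1,0)
step 3: output 3; order=[1,0,3]; indeg=(0,0,1,0,1,0)
step 4: output 5; order=[1,0,3,5]; indeg=(0,0,0,0,1,0)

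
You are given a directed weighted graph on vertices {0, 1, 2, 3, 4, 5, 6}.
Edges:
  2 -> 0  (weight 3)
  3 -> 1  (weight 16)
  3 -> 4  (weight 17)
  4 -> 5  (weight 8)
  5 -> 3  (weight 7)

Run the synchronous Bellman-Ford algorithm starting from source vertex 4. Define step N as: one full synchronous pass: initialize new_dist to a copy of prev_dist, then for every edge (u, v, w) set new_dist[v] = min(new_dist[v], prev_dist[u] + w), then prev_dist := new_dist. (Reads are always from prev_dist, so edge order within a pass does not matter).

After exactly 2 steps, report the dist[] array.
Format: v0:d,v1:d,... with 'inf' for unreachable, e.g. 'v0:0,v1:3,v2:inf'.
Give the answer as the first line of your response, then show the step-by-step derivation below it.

v0:inf,v1:inf,v2:inf,v3:15,v4:0,v5:8,v6:inf

step 1: dist = v0:inf,v1:inf,v2:inf,v3:inf,v4:0,v5:8,v6:inf
step 2: dist = v0:inf,v1:inf,v2:inf,v3:15,v4:0,v5:8,v6:inf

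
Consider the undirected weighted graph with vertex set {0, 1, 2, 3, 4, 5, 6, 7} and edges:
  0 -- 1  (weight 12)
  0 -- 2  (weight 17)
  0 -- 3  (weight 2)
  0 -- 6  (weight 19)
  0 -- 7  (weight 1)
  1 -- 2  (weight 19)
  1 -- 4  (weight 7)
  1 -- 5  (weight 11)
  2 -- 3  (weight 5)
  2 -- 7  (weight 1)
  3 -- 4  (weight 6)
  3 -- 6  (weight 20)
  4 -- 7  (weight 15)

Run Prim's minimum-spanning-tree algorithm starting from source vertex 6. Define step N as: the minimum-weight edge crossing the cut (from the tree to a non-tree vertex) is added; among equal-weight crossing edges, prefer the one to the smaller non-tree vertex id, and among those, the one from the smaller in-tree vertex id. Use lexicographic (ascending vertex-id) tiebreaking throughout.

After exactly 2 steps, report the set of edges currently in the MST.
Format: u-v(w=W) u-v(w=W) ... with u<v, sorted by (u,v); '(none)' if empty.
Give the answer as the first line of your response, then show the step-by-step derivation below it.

0-6(w=19) 0-7(w=1)

step 1: add edge 0-6 (w=19); MST = {0-6(w=19)}
step 2: add edge 0-7 (w=1); MST = {0-6(w=19) 0-7(w=1)}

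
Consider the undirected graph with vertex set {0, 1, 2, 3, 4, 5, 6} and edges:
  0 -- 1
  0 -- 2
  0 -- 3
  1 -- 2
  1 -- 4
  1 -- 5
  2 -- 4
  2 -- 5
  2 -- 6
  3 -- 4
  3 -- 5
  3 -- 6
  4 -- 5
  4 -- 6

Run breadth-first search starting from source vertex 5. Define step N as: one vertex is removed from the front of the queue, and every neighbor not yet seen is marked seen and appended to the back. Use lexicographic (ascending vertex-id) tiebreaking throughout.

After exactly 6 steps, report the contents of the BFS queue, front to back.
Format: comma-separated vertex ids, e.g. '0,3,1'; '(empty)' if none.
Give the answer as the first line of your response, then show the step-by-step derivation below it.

6

step 1: dequeue 5; queue=[1,2,3,4]; order=5
step 2: dequeue 1; queue=[2,3,4,0]; order=5,1
step 3: dequeue 2; queue=[3,4,0,6]; order=5,1,2
step 4: dequeue 3; queue=[4,0,6]; order=5,1,2,3
step 5: dequeue 4; queue=[0,6]; order=5,1,2,3,4
step 6: dequeue 0; queue=[6]; order=5,1,2,3,4,0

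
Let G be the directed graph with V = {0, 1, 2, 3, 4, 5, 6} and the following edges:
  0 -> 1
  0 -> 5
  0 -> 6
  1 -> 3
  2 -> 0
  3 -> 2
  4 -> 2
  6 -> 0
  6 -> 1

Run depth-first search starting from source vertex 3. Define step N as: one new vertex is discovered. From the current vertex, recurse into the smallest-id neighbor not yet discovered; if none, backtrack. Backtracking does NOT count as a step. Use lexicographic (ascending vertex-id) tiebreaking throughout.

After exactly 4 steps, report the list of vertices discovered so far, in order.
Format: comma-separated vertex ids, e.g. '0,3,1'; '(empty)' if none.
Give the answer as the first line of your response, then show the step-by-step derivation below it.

3,2,0,1

step 1: discover 3; path=3; order=3
step 2: discover 2; path=3>2; order=3,2
step 3: discover 0; path=3>2>0; order=3,2,0
step 4: discover 1; path=3>2>0>1; order=3,2,0,1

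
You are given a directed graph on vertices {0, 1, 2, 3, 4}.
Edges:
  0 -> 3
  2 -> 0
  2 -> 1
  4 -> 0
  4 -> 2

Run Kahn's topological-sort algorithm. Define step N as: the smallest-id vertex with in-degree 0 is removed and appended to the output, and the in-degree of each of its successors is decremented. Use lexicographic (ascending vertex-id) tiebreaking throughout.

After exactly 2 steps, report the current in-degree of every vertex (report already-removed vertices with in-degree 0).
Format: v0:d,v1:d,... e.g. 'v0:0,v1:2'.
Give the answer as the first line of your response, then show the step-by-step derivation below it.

v0:0,v1:0,v2:0,v3:1,v4:0

step 1: output 4; order=[4]; indeg=(1,1,0,1,0)
step 2: output 2; order=[4,2]; indeg=(0,0,0,1,0)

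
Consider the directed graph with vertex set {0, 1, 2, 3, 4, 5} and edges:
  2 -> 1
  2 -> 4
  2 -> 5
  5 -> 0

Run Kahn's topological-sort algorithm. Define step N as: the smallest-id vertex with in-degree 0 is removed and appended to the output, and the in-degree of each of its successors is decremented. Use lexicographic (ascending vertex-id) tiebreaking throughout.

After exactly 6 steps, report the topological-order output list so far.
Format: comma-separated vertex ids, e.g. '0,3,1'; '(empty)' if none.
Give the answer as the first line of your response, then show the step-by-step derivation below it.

2,1,3,4,5,0

step 1: output 2; order=[2]; indeg=(1,0,0,0,0,0)
step 2: output 1; order=[2,1]; indeg=(1,0,0,0,0,0)
step 3: output 3; order=[2,1,3]; indeg=(1,0,0,0,0,0)
step 4: output 4; order=[2,1,3,4]; indeg=(1,0,0,0,0,0)
step 5: output 5; order=[2,1,3,4,5]; indeg=(0,0,0,0,0,0)
step 6: output 0; order=[2,1,3,4,5,0]; indeg=(0,0,0,0,0,0)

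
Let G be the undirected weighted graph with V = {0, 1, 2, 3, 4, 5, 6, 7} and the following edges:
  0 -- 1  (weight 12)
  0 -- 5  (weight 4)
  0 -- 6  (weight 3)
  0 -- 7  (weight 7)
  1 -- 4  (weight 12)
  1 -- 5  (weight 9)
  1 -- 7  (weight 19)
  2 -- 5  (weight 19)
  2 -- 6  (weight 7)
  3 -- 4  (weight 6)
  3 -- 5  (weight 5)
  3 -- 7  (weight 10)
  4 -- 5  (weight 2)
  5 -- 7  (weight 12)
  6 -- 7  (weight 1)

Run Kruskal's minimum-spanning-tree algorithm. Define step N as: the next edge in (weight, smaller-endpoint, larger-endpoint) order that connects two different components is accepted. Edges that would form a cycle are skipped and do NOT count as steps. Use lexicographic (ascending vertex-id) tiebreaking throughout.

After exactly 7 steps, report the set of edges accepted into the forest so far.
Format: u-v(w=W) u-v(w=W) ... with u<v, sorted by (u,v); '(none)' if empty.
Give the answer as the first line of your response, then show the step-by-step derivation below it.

0-5(w=4) 0-6(w=3) 1-5(w=9) 2-6(w=7) 3-5(w=5) 4-5(w=2) 6-7(w=1)

step 1: add edge 6-7 (w=1); MST = {6-7(w=1)}
step 2: add edge 4-5 (w=2); MST = {4-5(w=2) 6-7(w=1)}
step 3: add edge 0-6 (w=3); MST = {0-6(w=3) 4-5(w=2) 6-7(w=1)}
step 4: add edge 0-5 (w=4); MST = {0-5(w=4) 0-6(w=3) 4-5(w=2) 6-7(w=1)}
step 5: add edge 3-5 (w=5); MST = {0-5(w=4) 0-6(w=3) 3-5(w=5) 4-5(w=2) 6-7(w=1)}
step 6: add edge 2-6 (w=7); MST = {0-5(w=4) 0-6(w=3) 2-6(w=7) 3-5(w=5) 4-5(w=2) 6-7(w=1)}
step 7: add edge 1-5 (w=9); MST = {0-5(w=4) 0-6(w=3) 1-5(w=9) 2-6(w=7) 3-5(w=5) 4-5(w=2) 6-7(w=1)}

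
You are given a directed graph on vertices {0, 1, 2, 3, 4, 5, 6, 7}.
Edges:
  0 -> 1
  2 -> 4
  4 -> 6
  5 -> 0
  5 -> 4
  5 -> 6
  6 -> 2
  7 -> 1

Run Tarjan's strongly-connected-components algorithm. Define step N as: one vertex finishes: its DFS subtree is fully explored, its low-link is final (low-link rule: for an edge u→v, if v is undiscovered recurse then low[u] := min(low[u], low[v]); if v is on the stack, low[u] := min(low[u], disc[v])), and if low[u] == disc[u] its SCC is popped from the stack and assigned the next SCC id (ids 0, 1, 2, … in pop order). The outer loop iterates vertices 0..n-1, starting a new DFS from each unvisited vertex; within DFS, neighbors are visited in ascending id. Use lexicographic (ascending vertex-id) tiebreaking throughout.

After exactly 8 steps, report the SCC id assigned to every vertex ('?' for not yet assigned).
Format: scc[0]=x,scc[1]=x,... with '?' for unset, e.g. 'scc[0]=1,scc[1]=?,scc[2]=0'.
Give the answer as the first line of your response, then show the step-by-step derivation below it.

scc[0]=1,scc[1]=0,scc[2]=2,scc[3]=3,scc[4]=2,scc[5]=4,scc[6]=2,scc[7]=5

step 1: low=(low[0]=0,low[1]=1,low[2]=?,low[3]=?,low[4]=?,low[5]=?,low[6]=?,low[7]=?); scc=(scc[0]=?,scc[1]=0,scc[2]=?,scc[3]=?,scc[4]=?,scc[5]=?,scc[6]=?,scc[7]=?)
step 2: low=(low[0]=0,low[1]=1,low[2]=?,low[3]=?,low[4]=?,low[5]=?,low[6]=?,low[7]=?); scc=(scc[0]=1,scc[1]=0,scc[2]=?,scc[3]=?,scc[4]=?,scc[5]=?,scc[6]=?,scc[7]=?)
step 3: low=(low[0]=0,low[1]=1,low[2]=2,low[3]=?,low[4]=3,low[5]=?,low[6]=2,low[7]=?); scc=(scc[0]=1,scc[1]=0,scc[2]=?,scc[3]=?,scc[4]=?,scc[5]=?,scc[6]=?,scc[7]=?)
step 4: low=(low[0]=0,low[1]=1,low[2]=2,low[3]=?,low[4]=2,low[5]=?,low[6]=2,low[7]=?); scc=(scc[0]=1,scc[1]=0,scc[2]=?,scc[3]=?,scc[4]=?,scc[5]=?,scc[6]=?,scc[7]=?)
step 5: low=(low[0]=0,low[1]=1,low[2]=2,low[3]=?,low[4]=2,low[5]=?,low[6]=2,low[7]=?); scc=(scc[0]=1,scc[1]=0,scc[2]=2,scc[3]=?,scc[4]=2,scc[5]=?,scc[6]=2,scc[7]=?)
step 6: low=(low[0]=0,low[1]=1,low[2]=2,low[3]=5,low[4]=2,low[5]=?,low[6]=2,low[7]=?); scc=(scc[0]=1,scc[1]=0,scc[2]=2,scc[3]=3,scc[4]=2,scc[5]=?,scc[6]=2,scc[7]=?)
step 7: low=(low[0]=0,low[1]=1,low[2]=2,low[3]=5,low[4]=2,low[5]=6,low[6]=2,low[7]=?); scc=(scc[0]=1,scc[1]=0,scc[2]=2,scc[3]=3,scc[4]=2,scc[5]=4,scc[6]=2,scc[7]=?)
step 8: low=(low[0]=0,low[1]=1,low[2]=2,low[3]=5,low[4]=2,low[5]=6,low[6]=2,low[7]=7); scc=(scc[0]=1,scc[1]=0,scc[2]=2,scc[3]=3,scc[4]=2,scc[5]=4,scc[6]=2,scc[7]=5)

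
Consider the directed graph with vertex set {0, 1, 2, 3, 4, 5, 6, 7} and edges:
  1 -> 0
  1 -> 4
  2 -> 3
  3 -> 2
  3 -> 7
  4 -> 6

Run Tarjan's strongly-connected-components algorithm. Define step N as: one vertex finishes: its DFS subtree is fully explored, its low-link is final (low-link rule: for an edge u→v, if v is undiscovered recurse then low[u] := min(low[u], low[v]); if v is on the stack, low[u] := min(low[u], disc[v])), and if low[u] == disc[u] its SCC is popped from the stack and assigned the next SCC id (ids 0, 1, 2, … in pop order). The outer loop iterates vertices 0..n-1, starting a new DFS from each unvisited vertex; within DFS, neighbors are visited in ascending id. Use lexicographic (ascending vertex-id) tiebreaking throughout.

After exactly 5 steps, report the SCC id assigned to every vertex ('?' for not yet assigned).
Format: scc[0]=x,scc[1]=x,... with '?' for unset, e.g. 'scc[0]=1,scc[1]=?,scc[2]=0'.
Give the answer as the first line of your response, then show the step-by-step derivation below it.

scc[0]=0,scc[1]=3,scc[2]=?,scc[3]=?,scc[4]=2,scc[5]=?,scc[6]=1,scc[7]=4

step 1: low=(low[0]=0,low[1]=?,low[2]=?,low[3]=?,low[4]=?,low[5]=?,low[6]=?,low[7]=?); scc=(scc[0]=0,scc[1]=?,scc[2]=?,scc[3]=?,scc[4]=?,scc[5]=?,scc[6]=?,scc[7]=?)
step 2: low=(low[0]=0,low[1]=1,low[2]=?,low[3]=?,low[4]=2,low[5]=?,low[6]=3,low[7]=?); scc=(scc[0]=0,scc[1]=?,scc[2]=?,scc[3]=?,scc[4]=?,scc[5]=?,scc[6]=1,scc[7]=?)
step 3: low=(low[0]=0,low[1]=1,low[2]=?,low[3]=?,low[4]=2,low[5]=?,low[6]=3,low[7]=?); scc=(scc[0]=0,scc[1]=?,scc[2]=?,scc[3]=?,scc[4]=2,scc[5]=?,scc[6]=1,scc[7]=?)
step 4: low=(low[0]=0,low[1]=1,low[2]=?,low[3]=?,low[4]=2,low[5]=?,low[6]=3,low[7]=?); scc=(scc[0]=0,scc[1]=3,scc[2]=?,scc[3]=?,scc[4]=2,scc[5]=?,scc[6]=1,scc[7]=?)
step 5: low=(low[0]=0,low[1]=1,low[2]=4,low[3]=4,low[4]=2,low[5]=?,low[6]=3,low[7]=6); scc=(scc[0]=0,scc[1]=3,scc[2]=?,scc[3]=?,scc[4]=2,scc[5]=?,scc[6]=1,scc[7]=4)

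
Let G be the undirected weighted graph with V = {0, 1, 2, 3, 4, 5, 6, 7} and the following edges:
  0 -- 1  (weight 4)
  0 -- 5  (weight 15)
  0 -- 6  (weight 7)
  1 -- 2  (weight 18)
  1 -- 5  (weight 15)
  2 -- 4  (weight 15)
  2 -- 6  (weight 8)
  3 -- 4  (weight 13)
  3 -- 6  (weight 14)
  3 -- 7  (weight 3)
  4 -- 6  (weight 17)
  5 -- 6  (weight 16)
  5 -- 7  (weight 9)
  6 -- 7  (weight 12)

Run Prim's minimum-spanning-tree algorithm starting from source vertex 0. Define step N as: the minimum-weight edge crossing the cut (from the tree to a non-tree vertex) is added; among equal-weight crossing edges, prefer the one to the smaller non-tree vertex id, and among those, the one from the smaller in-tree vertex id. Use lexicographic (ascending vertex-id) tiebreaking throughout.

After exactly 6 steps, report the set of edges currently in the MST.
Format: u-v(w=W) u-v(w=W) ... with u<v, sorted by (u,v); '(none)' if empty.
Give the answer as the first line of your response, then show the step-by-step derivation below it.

0-1(w=4) 0-6(w=7) 2-6(w=8) 3-7(w=3) 5-7(w=9) 6-7(w=12)

step 1: add edge 0-1 (w=4); MST = {0-1(w=4)}
step 2: add edge 0-6 (w=7); MST = {0-1(w=4) 0-6(w=7)}
step 3: add edge 2-6 (w=8); MST = {0-1(w=4) 0-6(w=7) 2-6(w=8)}
step 4: add edge 6-7 (w=12); MST = {0-1(w=4) 0-6(w=7) 2-6(w=8) 6-7(w=12)}
step 5: add edge 3-7 (w=3); MST = {0-1(w=4) 0-6(w=7) 2-6(w=8) 3-7(w=3) 6-7(w=12)}
step 6: add edge 5-7 (w=9); MST = {0-1(w=4) 0-6(w=7) 2-6(w=8) 3-7(w=3) 5-7(w=9) 6-7(w=12)}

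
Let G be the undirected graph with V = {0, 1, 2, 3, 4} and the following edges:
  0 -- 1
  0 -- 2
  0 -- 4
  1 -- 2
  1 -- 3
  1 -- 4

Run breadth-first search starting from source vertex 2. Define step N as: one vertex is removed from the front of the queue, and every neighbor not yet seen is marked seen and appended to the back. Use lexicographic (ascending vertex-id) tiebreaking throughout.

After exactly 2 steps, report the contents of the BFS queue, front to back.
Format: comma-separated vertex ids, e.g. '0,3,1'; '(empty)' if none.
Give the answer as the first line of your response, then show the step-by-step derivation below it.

1,4

step 1: dequeue 2; queue=[0,1]; order=2
step 2: dequeue 0; queue=[1,4]; order=2,0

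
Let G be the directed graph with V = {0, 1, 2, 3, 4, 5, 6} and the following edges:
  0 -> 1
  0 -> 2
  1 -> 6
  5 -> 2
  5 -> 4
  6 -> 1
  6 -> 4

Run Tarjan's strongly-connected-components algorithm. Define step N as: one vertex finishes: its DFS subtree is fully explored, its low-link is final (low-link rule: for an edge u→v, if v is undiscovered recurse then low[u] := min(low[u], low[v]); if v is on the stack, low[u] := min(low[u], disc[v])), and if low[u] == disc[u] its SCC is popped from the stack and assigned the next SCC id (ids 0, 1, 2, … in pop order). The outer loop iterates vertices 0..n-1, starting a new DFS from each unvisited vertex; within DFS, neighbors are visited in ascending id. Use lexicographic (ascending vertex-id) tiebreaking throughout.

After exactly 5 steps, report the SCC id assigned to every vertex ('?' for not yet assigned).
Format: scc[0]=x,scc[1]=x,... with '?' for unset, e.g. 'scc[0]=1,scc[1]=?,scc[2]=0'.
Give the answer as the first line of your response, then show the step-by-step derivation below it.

scc[0]=3,scc[1]=1,scc[2]=2,scc[3]=?,scc[4]=0,scc[5]=?,scc[6]=1

step 1: low=(low[0]=0,low[1]=1,low[2]=?,low[3]=?,low[4]=3,low[5]=?,low[6]=1); scc=(scc[0]=?,scc[1]=?,scc[2]=?,scc[3]=?,scc[4]=0,scc[5]=?,scc[6]=?)
step 2: low=(low[0]=0,low[1]=1,low[2]=?,low[3]=?,low[4]=3,low[5]=?,low[6]=1); scc=(scc[0]=?,scc[1]=?,scc[2]=?,scc[3]=?,scc[4]=0,scc[5]=?,scc[6]=?)
step 3: low=(low[0]=0,low[1]=1,low[2]=?,low[3]=?,low[4]=3,low[5]=?,low[6]=1); scc=(scc[0]=?,scc[1]=1,scc[2]=?,scc[3]=?,scc[4]=0,scc[5]=?,scc[6]=1)
step 4: low=(low[0]=0,low[1]=1,low[2]=4,low[3]=?,low[4]=3,low[5]=?,low[6]=1); scc=(scc[0]=?,scc[1]=1,scc[2]=2,scc[3]=?,scc[4]=0,scc[5]=?,scc[6]=1)
step 5: low=(low[0]=0,low[1]=1,low[2]=4,low[3]=?,low[4]=3,low[5]=?,low[6]=1); scc=(scc[0]=3,scc[1]=1,scc[2]=2,scc[3]=?,scc[4]=0,scc[5]=?,scc[6]=1)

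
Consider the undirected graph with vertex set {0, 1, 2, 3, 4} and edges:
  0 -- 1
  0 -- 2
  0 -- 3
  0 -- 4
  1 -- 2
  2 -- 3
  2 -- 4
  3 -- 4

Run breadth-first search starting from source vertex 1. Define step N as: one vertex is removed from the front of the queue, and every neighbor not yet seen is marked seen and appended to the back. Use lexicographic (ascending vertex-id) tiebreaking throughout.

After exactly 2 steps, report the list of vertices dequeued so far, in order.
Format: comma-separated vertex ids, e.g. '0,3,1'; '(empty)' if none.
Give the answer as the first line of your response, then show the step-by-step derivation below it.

1,0

step 1: dequeue 1; queue=[0,2]; order=1
step 2: dequeue 0; queue=[2,3,4]; order=1,0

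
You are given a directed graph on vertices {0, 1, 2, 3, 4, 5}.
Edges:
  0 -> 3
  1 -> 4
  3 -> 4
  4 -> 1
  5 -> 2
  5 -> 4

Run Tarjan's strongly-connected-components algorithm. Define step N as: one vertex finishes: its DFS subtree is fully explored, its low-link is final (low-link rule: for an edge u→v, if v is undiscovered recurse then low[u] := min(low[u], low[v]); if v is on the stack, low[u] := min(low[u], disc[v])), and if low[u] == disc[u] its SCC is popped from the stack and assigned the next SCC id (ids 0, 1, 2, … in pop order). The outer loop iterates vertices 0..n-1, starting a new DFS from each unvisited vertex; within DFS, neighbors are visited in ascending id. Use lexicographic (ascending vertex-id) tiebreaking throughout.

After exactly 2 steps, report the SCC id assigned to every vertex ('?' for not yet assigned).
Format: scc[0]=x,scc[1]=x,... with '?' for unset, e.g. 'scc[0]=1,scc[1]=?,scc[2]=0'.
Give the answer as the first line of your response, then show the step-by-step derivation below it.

scc[0]=?,scc[1]=0,scc[2]=?,scc[3]=?,scc[4]=0,scc[5]=?

step 1: low=(low[0]=0,low[1]=2,low[2]=?,low[3]=1,low[4]=2,low[5]=?); scc=(scc[0]=?,scc[1]=?,scc[2]=?,scc[3]=?,scc[4]=?,scc[5]=?)
step 2: low=(low[0]=0,low[1]=2,low[2]=?,low[3]=1,low[4]=2,low[5]=?); scc=(scc[0]=?,scc[1]=0,scc[2]=?,scc[3]=?,scc[4]=0,scc[5]=?)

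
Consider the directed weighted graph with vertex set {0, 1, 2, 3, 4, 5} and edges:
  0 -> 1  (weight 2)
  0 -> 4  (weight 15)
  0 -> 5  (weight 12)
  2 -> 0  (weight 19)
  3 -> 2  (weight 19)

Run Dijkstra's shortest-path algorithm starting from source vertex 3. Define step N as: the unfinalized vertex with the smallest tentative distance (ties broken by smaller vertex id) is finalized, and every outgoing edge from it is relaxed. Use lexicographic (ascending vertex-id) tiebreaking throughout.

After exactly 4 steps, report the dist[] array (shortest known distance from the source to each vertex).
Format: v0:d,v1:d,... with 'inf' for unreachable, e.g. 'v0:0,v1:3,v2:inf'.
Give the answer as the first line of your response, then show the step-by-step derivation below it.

v0:38,v1:40,v2:19,v3:0,v4:53,v5:50

step 1: dist = v0:inf,v1:inf,v2:19,v3:0,v4:inf,v5:inf
step 2: dist = v0:38,v1:inf,v2:19,v3:0,v4:inf,v5:inf
step 3: dist = v0:38,v1:40,v2:19,v3:0,v4:53,v5:50
step 4: dist = v0:38,v1:40,v2:19,v3:0,v4:53,v5:50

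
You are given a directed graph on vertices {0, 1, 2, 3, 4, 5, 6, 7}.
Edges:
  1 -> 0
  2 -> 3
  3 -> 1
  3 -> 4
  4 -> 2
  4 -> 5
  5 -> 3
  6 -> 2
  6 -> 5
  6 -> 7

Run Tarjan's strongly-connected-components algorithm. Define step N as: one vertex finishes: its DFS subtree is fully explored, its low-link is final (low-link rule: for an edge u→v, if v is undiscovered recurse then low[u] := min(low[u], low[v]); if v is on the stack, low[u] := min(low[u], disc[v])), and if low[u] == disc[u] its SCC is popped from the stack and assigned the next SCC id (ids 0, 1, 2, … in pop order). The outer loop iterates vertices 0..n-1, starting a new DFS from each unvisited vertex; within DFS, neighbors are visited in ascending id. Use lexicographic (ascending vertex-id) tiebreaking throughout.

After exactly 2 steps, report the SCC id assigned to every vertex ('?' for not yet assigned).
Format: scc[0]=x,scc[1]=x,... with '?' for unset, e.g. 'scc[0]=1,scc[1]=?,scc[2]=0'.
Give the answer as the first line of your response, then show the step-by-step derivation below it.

scc[0]=0,scc[1]=1,scc[2]=?,scc[3]=?,scc[4]=?,scc[5]=?,scc[6]=?,scc[7]=?

step 1: low=(low[0]=0,low[1]=?,low[2]=?,low[3]=?,low[4]=?,low[5]=?,low[6]=?,low[7]=?); scc=(scc[0]=0,scc[1]=?,scc[2]=?,scc[3]=?,scc[4]=?,scc[5]=?,scc[6]=?,scc[7]=?)
step 2: low=(low[0]=0,low[1]=1,low[2]=?,low[3]=?,low[4]=?,low[5]=?,low[6]=?,low[7]=?); scc=(scc[0]=0,scc[1]=1,scc[2]=?,scc[3]=?,scc[4]=?,scc[5]=?,scc[6]=?,scc[7]=?)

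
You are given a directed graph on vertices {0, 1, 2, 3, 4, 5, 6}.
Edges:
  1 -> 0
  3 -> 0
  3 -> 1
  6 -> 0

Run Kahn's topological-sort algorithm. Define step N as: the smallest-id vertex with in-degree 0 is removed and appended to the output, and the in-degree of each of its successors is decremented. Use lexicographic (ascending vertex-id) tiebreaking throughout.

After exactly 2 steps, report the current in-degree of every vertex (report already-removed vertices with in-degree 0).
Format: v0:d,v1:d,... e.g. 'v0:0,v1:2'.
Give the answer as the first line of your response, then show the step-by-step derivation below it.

v0:2,v1:0,v2:0,v3:0,v4:0,v5:0,v6:0

step 1: output 2; order=[2]; indeg=(3,1,0,0,0,0,0)
step 2: output 3; order=[2,3]; indeg=(2,0,0,0,0,0,0)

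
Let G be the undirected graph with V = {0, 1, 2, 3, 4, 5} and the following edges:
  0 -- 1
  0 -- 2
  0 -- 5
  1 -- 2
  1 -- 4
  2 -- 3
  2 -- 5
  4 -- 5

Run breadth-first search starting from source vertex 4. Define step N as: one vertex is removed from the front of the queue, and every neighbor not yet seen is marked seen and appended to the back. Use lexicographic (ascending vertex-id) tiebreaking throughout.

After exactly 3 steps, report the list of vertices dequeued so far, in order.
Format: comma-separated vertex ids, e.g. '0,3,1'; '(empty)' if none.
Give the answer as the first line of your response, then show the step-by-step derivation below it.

4,1,5

step 1: dequeue 4; queue=[1,5]; order=4
step 2: dequeue 1; queue=[5,0,2]; order=4,1
step 3: dequeue 5; queue=[0,2]; order=4,1,5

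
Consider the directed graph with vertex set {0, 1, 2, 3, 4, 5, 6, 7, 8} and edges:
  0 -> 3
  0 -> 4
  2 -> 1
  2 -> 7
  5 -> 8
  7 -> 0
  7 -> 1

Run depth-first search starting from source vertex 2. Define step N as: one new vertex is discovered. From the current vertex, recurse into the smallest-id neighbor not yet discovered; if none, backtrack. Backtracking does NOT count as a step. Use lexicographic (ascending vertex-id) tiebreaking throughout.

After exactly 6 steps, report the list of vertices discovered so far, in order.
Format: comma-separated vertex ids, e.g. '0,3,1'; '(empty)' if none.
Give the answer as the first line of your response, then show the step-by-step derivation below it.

2,1,7,0,3,4

step 1: discover 2; path=2; order=2
step 2: discover 1; path=2>1; order=2,1
step 3: discover 7; path=2>7; order=2,1,7
step 4: discover 0; path=2>7>0; order=2,1,7,0
step 5: discover 3; path=2>7>0>3; order=2,1,7,0,3
step 6: discover 4; path=2>7>0>4; order=2,1,7,0,3,4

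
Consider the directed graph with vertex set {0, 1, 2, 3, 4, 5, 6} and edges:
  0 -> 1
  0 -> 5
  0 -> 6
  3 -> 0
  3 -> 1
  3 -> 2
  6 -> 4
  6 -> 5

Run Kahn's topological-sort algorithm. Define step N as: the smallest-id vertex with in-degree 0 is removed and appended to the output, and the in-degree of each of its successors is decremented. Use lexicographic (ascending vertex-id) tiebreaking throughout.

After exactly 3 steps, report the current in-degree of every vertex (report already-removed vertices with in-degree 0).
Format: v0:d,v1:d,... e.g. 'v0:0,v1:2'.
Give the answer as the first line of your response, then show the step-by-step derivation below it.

v0:0,v1:0,v2:0,v3:0,v4:1,v5:1,v6:0

step 1: output 3; order=[3]; indeg=(0,1,0,0,1,2,1)
step 2: output 0; order=[3,0]; indeg=(0,0,0,0,1,1,0)
step 3: output 1; order=[3,0,1]; indeg=(0,0,0,0,1,1,0)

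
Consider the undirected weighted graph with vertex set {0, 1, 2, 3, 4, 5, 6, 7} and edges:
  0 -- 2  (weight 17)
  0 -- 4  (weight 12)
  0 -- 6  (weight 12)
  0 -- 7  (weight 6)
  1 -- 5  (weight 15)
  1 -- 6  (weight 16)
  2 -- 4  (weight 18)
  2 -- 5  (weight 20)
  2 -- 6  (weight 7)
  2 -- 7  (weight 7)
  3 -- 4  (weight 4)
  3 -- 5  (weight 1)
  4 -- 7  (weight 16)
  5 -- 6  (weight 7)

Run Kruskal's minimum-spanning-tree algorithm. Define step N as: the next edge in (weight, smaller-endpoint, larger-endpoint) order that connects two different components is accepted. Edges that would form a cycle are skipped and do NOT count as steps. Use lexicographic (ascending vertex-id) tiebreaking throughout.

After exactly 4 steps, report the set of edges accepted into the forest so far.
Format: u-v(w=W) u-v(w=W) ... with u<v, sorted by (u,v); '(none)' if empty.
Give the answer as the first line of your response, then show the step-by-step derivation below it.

0-7(w=6) 2-6(w=7) 3-4(w=4) 3-5(w=1)

step 1: add edge 3-5 (w=1); MST = {3-5(w=1)}
step 2: add edge 3-4 (w=4); MST = {3-4(w=4) 3-5(w=1)}
step 3: add edge 0-7 (w=6); MST = {0-7(w=6) 3-4(w=4) 3-5(w=1)}
step 4: add edge 2-6 (w=7); MST = {0-7(w=6) 2-6(w=7) 3-4(w=4) 3-5(w=1)}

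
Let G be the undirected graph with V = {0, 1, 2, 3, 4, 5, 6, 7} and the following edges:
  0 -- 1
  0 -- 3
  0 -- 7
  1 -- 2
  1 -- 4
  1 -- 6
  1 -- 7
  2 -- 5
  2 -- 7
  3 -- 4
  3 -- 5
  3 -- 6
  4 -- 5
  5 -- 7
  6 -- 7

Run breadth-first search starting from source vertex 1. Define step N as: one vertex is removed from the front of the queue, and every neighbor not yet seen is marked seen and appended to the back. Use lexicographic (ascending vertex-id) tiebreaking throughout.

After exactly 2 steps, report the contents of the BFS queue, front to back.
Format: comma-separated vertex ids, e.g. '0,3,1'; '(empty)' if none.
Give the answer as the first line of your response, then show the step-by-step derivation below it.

2,4,6,7,3

step 1: dequeue 1; queue=[0,2,4,6,7]; order=1
step 2: dequeue 0; queue=[2,4,6,7,3]; order=1,0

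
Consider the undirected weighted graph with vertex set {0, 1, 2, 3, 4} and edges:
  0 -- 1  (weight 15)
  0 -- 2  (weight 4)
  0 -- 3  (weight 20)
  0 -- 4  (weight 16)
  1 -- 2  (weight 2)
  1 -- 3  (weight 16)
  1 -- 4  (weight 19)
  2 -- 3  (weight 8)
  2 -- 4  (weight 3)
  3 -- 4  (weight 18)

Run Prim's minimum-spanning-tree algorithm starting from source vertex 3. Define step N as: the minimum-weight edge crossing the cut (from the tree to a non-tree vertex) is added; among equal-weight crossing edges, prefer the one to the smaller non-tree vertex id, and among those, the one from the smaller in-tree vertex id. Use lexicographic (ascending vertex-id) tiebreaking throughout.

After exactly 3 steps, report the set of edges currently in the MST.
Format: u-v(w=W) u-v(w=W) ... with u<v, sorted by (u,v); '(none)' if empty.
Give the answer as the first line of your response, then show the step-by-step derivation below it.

1-2(w=2) 2-3(w=8) 2-4(w=3)

step 1: add edge 2-3 (w=8); MST = {2-3(w=8)}
step 2: add edge 1-2 (w=2); MST = {1-2(w=2) 2-3(w=8)}
step 3: add edge 2-4 (w=3); MST = {1-2(w=2) 2-3(w=8) 2-4(w=3)}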